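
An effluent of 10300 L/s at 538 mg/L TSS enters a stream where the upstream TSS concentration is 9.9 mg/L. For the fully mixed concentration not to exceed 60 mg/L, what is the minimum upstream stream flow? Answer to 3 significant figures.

Set C_mix = 60: (Q·9.900 + 10300·538.0) / (Q + 10300) = 60
→ Q = 10300·(538.0 − 60)/(60 − 9.900) = 98270 L/s.

98300 L/s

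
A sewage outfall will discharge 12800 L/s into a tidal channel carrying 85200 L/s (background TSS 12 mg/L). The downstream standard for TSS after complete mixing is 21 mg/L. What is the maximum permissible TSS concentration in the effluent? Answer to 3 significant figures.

80.9 mg/L

At the limit, (Qr·Cr + Qe·Cₑ)/(Qr + Qe) = 21:
Cₑ = (98000·21 − 85200·12.00) / 12800 = 80.91 mg/L.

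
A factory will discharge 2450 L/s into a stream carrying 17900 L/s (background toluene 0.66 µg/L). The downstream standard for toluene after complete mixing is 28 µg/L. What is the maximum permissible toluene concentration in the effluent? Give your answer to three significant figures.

228 µg/L

At the limit, (Qr·Cr + Qe·Cₑ)/(Qr + Qe) = 28:
Cₑ = (20350·28 − 17900·0.6600) / 2450 = 227.7 µg/L.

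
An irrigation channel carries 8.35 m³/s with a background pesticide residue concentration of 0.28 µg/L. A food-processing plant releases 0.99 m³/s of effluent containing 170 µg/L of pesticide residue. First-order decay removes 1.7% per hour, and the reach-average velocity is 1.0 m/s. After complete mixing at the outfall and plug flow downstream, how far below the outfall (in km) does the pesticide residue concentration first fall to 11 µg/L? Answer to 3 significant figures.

Conservation of mass: C = (8.350·0.2800 + 0.9900·170.0) / 9.340 = 170.6/9.340 = 18.27 µg/L.
1.7%/h lost → k = −ln(1 − 0.017) = 0.01715 h⁻¹.
Set 18.27·exp(−k·t) = 11 → t = ln(18.27/11)/k = 106500 s = 29.59 h.
Distance = v·t = 1.0·106500 = 106500 m = 106.5 km.

107 km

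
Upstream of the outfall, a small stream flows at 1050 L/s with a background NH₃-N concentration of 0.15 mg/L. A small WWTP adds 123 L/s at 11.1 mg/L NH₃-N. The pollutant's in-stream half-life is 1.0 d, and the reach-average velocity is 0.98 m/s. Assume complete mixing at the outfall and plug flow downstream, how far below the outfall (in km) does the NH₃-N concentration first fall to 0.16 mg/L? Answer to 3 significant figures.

256 km

Mass balance: C = (1050·0.1500 + 123.0·11.10) / 1173 = 1523/1173 = 1.298 mg/L.
Half-life 1.0 d → k = ln 2 / 1.0 = 0.6931 d⁻¹.
Set 1.298·exp(−k·t) = 0.16 → t = ln(1.298/0.16)/k = 261000 s = 72.49 h.
Distance = v·t = 0.98·261000 = 255700 m = 255.7 km.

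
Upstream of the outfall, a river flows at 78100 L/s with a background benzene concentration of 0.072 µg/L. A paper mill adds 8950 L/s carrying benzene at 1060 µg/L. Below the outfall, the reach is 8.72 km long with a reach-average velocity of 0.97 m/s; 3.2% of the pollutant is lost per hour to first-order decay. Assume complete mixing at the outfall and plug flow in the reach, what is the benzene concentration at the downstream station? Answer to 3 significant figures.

Conservation of mass: C = (78100·0.07200 + 8950·1060) / 87050 = 9493000/87050 = 109.0 µg/L.
Travel time t = 8.72·1000 / 0.97 = 8990 s = 2.497 h.
3.2%/h lost → k = −ln(1 − 0.032) = 0.03252 h⁻¹.
First-order decay: C = 109.0·exp(−k·t) = 109.0·0.9220 = 100.5 µg/L.

101 µg/L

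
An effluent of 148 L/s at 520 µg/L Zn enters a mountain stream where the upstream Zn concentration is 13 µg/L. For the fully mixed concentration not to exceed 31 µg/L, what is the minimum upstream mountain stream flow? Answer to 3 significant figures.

Set C_mix = 31: (Q·13.00 + 148.0·520.0) / (Q + 148.0) = 31
→ Q = 148.0·(520.0 − 31)/(31 − 13.00) = 4021 L/s.

4020 L/s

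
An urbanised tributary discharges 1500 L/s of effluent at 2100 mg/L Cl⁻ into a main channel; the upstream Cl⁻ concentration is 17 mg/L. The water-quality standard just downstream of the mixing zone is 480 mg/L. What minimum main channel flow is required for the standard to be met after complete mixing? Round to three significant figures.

Set C_mix = 480: (Q·17.00 + 1500·2100) / (Q + 1500) = 480
→ Q = 1500·(2100 − 480)/(480 − 17.00) = 5248 L/s.

5250 L/s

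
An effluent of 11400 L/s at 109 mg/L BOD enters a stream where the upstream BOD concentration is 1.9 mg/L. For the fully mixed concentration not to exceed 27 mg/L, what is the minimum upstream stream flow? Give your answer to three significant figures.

Set C_mix = 27: (Q·1.900 + 11400·109.0) / (Q + 11400) = 27
→ Q = 11400·(109.0 − 27)/(27 − 1.900) = 37240 L/s.

37200 L/s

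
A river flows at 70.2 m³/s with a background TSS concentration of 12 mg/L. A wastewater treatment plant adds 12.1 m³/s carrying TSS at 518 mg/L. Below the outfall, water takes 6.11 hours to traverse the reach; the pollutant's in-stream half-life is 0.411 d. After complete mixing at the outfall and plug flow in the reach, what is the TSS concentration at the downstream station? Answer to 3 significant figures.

56.2 mg/L

Mixed concentration C = ΣQC/ΣQ = (70.20·12.00 + 12.10·518.0) / 82.30 = 7110/82.30 = 86.39 mg/L.
Half-life 0.411 d → k = ln 2 / 0.411 = 1.686 d⁻¹.
After decay, C = 86.39 × e^(−kt) = 86.39 × 0.6509 = 56.24 mg/L.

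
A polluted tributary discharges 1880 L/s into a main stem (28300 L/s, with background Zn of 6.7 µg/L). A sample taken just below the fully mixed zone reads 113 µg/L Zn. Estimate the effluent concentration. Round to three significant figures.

Mass balance: 28300·6.700 + 1880·Cₑ = 30180·113.0
→ Cₑ = (30180·113.0 − 28300·6.700) / 1880 = 1713 µg/L.

1710 µg/L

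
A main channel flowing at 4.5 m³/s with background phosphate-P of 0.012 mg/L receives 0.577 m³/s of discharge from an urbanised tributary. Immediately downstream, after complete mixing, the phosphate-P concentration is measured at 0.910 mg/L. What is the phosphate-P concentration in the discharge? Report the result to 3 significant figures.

Mass balance: 4.500·0.01200 + 0.5770·Cₑ = 5.077·0.9100
→ Cₑ = (5.077·0.9100 − 4.500·0.01200) / 0.5770 = 7.913 mg/L.

7.91 mg/L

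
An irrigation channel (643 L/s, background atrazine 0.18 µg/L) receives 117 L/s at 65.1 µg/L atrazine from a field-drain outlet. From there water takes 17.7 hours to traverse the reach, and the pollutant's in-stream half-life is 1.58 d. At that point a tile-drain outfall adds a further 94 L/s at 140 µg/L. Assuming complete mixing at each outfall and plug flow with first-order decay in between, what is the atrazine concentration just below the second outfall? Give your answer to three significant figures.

After mixing, C = (643.0·0.1800 + 117.0·65.10) / 760.0 = 7732/760.0 = 10.17 µg/L; combined flow 760.0 L/s.
Half-life 1.58 d → k = ln 2 / 1.58 = 0.4387 d⁻¹.
After decay, C = 10.17 × e^(−kt) = 10.17 × 0.7236 = 7.362 µg/L.
At the second outfall, C = (760.0·7.362 + 94.00·140.0) / (760.0 + 94.00) = 21.96 µg/L.

22.0 µg/L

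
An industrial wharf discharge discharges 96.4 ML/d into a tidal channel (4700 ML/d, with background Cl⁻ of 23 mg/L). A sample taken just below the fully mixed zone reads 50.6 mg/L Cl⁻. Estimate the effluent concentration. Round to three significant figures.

Mass balance: 4700·23.00 + 96.40·Cₑ = 4796·50.60
→ Cₑ = (4796·50.60 − 4700·23.00) / 96.40 = 1396 mg/L.

1400 mg/L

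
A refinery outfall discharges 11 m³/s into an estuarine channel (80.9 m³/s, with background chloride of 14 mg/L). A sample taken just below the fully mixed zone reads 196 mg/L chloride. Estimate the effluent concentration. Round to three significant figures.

Mass balance: 80.90·14.00 + 11.00·Cₑ = 91.90·196.0
→ Cₑ = (91.90·196.0 − 80.90·14.00) / 11.00 = 1535 mg/L.

1530 mg/L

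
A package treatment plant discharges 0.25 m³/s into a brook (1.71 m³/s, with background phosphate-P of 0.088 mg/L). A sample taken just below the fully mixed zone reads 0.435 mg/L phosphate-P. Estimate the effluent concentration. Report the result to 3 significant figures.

2.81 mg/L

Mass balance: 1.710·0.08800 + 0.2500·Cₑ = 1.960·0.4350
→ Cₑ = (1.960·0.4350 − 1.710·0.08800) / 0.2500 = 2.808 mg/L.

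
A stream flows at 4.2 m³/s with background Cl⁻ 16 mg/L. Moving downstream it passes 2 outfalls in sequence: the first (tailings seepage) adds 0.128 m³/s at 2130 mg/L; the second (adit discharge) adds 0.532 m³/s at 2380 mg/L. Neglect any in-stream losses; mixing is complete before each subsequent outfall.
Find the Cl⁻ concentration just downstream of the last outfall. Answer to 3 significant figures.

330 mg/L

Outfall 1: combined Q = 4.328 m³/s; C = (4.200·16.00 + 0.1280·2130)/4.328 = 78.52 mg/L.
Outfall 2: combined Q = 4.860 m³/s; C = (4.328·78.52 + 0.5320·2380)/4.860 = 330.5 mg/L.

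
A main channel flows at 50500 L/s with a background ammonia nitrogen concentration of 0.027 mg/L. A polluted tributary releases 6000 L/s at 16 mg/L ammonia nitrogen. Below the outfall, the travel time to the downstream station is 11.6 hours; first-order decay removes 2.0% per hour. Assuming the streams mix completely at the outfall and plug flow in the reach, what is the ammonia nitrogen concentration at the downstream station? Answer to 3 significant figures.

Mixed concentration C = ΣQC/ΣQ = (50500·0.02700 + 6000·16.00) / 56500 = 97360/56500 = 1.723 mg/L.
2.0%/h lost → k = −ln(1 − 0.02) = 0.02020 h⁻¹.
Applying C = C₀e^(−kt): 1.723 × 0.7911 = 1.363 mg/L.

1.36 mg/L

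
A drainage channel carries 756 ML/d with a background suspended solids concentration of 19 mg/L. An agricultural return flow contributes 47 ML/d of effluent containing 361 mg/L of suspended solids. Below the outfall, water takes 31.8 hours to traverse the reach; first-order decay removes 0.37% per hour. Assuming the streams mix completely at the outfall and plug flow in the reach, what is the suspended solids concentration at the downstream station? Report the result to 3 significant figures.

After mixing, C = (756.0·19.00 + 47.00·361.0) / 803.0 = 31330/803.0 = 39.02 mg/L.
0.37%/h lost → k = −ln(1 − 0.0037) = 0.003707 h⁻¹.
Applying C = C₀e^(−kt): 39.02 × 0.8888 = 34.68 mg/L.

34.7 mg/L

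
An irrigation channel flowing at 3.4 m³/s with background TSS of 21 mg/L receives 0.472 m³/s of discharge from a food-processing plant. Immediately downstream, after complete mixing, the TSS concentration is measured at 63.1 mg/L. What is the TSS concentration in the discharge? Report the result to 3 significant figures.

366 mg/L

Mass balance: 3.400·21.00 + 0.4720·Cₑ = 3.872·63.10
→ Cₑ = (3.872·63.10 − 3.400·21.00) / 0.4720 = 366.4 mg/L.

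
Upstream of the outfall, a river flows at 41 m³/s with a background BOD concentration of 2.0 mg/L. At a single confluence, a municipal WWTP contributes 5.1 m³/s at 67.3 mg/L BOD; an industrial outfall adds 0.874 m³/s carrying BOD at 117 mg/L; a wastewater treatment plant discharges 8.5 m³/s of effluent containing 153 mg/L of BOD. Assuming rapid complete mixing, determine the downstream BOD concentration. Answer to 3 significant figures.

33.0 mg/L

Flow-weighted average: C = (41.00·2.000 + 5.100·67.30 + 0.8740·117.0 + 8.500·153.0) / 55.47 = 1828/55.47 = 32.95 mg/L.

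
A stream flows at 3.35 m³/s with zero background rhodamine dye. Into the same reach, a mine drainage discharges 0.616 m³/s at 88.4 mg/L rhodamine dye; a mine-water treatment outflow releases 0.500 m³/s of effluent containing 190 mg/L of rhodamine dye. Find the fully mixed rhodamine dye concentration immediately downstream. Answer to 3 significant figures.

Conservation of mass: C = (3.350·0 + 0.6160·88.40 + 0.5000·190.0) / 4.466 = 149.5/4.466 = 33.46 mg/L.

33.5 mg/L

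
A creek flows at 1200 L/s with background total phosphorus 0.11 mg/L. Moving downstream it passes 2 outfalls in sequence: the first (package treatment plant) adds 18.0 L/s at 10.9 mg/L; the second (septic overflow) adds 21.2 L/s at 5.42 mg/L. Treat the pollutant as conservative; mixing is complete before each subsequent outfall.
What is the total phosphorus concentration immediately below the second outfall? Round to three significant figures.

0.358 mg/L

Below outfall 1: Q → 1218 L/s, C = (1200·0.1100 + 18.00·10.90)/1218 = 0.2695 mg/L.
Below outfall 2: Q → 1239 L/s, C = (1218·0.2695 + 21.20·5.420)/1239 = 0.3576 mg/L.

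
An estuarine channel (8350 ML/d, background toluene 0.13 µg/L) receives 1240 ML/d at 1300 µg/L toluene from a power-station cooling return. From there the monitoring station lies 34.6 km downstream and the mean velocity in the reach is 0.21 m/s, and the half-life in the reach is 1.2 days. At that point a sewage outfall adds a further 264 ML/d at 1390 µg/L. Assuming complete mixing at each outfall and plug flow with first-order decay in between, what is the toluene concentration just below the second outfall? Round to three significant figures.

Mixed concentration C = ΣQC/ΣQ = (8350·0.1300 + 1240·1300) / 9590 = 1613000/9590 = 168.2 µg/L; combined flow 9590 ML/d.
Travel time t = 34.6·1000 / 0.21 = 164800 s = 45.77 h.
Half-life 1.2 d → k = ln 2 / 1.2 = 0.5776 d⁻¹.
Applying C = C₀e^(−kt): 168.2 × 0.3324 = 55.91 µg/L.
At the second outfall, C = (9590·55.91 + 264.0·1390) / (9590 + 264.0) = 91.65 µg/L.

91.6 µg/L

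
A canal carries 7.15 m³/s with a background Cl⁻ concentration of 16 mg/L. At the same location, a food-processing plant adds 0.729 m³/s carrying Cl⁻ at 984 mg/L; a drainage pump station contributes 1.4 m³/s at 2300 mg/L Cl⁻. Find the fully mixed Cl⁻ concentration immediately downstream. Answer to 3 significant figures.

Mass balance: C = (7.150·16.00 + 0.7290·984.0 + 1.400·2300) / 9.279 = 4052/9.279 = 436.7 mg/L.

437 mg/L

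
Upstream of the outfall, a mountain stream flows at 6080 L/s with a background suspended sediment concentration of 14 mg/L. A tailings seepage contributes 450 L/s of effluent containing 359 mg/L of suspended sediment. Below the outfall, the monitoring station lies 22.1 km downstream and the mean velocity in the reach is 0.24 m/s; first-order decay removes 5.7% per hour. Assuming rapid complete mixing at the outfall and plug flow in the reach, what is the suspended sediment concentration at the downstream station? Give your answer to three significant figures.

Mass balance: C = (6080·14.00 + 450.0·359.0) / 6530 = 246700/6530 = 37.77 mg/L.
Travel time t = 22.1·1000 / 0.24 = 92080 s = 25.58 h.
5.7%/h lost → k = −ln(1 − 0.057) = 0.05869 h⁻¹.
First-order decay: C = 37.77·exp(−k·t) = 37.77·0.2229 = 8.419 mg/L.

8.42 mg/L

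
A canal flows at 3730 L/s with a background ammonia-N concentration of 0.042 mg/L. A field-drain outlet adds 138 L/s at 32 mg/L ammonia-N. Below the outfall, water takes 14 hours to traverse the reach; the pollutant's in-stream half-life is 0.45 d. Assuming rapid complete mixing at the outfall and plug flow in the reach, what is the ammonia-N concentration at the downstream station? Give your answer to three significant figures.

After mixing, C = (3730·0.04200 + 138.0·32.00) / 3868 = 4573/3868 = 1.182 mg/L.
Half-life 0.45 d → k = ln 2 / 0.45 = 1.540 d⁻¹.
Applying C = C₀e^(−kt): 1.182 × 0.4072 = 0.4813 mg/L.

0.481 mg/L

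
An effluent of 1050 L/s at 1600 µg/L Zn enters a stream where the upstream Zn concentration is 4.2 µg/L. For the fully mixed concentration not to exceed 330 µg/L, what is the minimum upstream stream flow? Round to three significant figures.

Set C_mix = 330: (Q·4.200 + 1050·1600) / (Q + 1050) = 330
→ Q = 1050·(1600 − 330)/(330 − 4.200) = 4093 L/s.

4090 L/s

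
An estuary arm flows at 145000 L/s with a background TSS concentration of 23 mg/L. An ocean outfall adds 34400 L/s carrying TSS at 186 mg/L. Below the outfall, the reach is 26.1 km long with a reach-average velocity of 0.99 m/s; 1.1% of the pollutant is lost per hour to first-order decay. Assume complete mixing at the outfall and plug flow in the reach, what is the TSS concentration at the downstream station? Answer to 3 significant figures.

50.0 mg/L

Mixed concentration C = ΣQC/ΣQ = (145000·23.00 + 34400·186.0) / 179400 = 9733000/179400 = 54.26 mg/L.
Travel time t = 26.1·1000 / 0.99 = 26360 s = 7.323 h.
1.1%/h lost → k = −ln(1 − 0.011) = 0.01106 h⁻¹.
Applying C = C₀e^(−kt): 54.26 × 0.9222 = 50.03 mg/L.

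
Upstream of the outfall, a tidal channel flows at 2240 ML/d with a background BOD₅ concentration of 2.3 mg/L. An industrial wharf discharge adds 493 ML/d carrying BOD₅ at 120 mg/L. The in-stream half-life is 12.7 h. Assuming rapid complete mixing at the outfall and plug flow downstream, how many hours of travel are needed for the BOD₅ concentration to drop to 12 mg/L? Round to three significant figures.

Mass balance: C = (2240·2.300 + 493.0·120.0) / 2733 = 64310/2733 = 23.53 mg/L.
Half-life 12.7 h → k = ln 2 / 12.7 = 0.05458 h⁻¹ = 1.310 d⁻¹.
23.53·exp(−k·t) = 12 → t = ln(23.53/12)/k = 44420 s = 12.34 h.

12.3 h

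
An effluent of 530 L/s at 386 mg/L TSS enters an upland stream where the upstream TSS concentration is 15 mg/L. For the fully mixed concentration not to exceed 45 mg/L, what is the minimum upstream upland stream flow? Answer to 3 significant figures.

Set C_mix = 45: (Q·15.00 + 530.0·386.0) / (Q + 530.0) = 45
→ Q = 530.0·(386.0 − 45)/(45 − 15.00) = 6024 L/s.

6020 L/s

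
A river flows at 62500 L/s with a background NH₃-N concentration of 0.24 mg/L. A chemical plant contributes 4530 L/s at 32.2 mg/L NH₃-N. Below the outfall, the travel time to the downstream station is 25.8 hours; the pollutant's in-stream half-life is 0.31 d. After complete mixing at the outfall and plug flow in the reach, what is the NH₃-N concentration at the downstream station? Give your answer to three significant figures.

0.217 mg/L

Flow-weighted average: C = (62500·0.2400 + 4530·32.20) / 67030 = 160900/67030 = 2.400 mg/L.
Half-life 0.31 d → k = ln 2 / 0.31 = 2.236 d⁻¹.
Applying C = C₀e^(−kt): 2.400 × 0.09039 = 0.2169 mg/L.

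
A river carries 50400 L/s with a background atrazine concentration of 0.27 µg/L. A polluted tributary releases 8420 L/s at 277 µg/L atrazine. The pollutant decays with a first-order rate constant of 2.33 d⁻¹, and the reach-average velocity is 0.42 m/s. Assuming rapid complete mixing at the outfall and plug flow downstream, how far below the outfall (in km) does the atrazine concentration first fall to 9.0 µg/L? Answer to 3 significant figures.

23.2 km

Mass balance: C = (50400·0.2700 + 8420·277.0) / 58820 = 2346000/58820 = 39.88 µg/L.
Set 39.88·exp(−k·t) = 9.0 → t = ln(39.88/9.0)/k = 55200 s = 15.33 h.
Distance = v·t = 0.42·55200 = 23190 m = 23.19 km.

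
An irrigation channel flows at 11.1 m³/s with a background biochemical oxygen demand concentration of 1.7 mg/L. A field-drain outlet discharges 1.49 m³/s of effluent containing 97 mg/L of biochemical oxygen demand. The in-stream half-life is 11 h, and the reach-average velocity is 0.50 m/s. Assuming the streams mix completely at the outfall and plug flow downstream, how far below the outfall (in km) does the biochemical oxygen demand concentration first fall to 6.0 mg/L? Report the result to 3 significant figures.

22.0 km

Mixed concentration C = ΣQC/ΣQ = (11.10·1.700 + 1.490·97.00) / 12.59 = 163.4/12.59 = 12.98 mg/L.
Half-life 11 h → k = ln 2 / 11 = 0.06301 h⁻¹ = 1.512 d⁻¹.
Set 12.98·exp(−k·t) = 6.0 → t = ln(12.98/6.0)/k = 44080 s = 12.24 h.
Distance = v·t = 0.50·44080 = 22040 m = 22.04 km.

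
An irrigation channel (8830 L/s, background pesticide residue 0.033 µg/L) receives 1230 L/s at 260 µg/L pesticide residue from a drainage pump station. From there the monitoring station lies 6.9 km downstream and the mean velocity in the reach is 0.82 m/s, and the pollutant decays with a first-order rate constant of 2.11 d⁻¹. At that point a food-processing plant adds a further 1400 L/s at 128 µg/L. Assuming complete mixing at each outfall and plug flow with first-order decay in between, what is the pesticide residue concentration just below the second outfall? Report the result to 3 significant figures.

38.4 µg/L

Mixed concentration C = ΣQC/ΣQ = (8830·0.03300 + 1230·260.0) / 10060 = 320100/10060 = 31.82 µg/L; combined flow 10060 L/s.
Travel time t = 6.9·1000 / 0.82 = 8415 s = 2.337 h.
First-order decay: C = 31.82·exp(−k·t) = 31.82·0.8142 = 25.91 µg/L.
Second outfall: C = (10060·25.91 + 1400·128.0)/11460 = 38.38 µg/L.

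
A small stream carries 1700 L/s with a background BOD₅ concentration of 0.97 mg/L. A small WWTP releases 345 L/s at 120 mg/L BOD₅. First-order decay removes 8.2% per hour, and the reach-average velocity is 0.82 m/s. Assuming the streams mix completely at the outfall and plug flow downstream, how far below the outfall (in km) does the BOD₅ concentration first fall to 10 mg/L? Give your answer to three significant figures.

25.7 km

After mixing, C = (1700·0.9700 + 345.0·120.0) / 2045 = 43050/2045 = 21.05 mg/L.
8.2%/h lost → k = −ln(1 − 0.082) = 0.08556 h⁻¹.
Set 21.05·exp(−k·t) = 10 → t = ln(21.05/10)/k = 31320 s = 8.700 h.
Distance = v·t = 0.82·31320 = 25680 m = 25.68 km.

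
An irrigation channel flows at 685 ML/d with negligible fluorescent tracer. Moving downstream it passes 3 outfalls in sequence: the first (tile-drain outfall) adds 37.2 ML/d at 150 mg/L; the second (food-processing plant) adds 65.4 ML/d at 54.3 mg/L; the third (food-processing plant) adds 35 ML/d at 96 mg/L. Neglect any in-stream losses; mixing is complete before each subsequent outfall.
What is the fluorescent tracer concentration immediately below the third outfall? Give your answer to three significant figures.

15.2 mg/L

After outfall 1: Q = 685.0 + 37.20 = 722.2 ML/d; C = (685.0·0 + 37.20·150.0)/722.2 = 7.726 mg/L.
After outfall 2: Q = 722.2 + 65.40 = 787.6 ML/d; C = (722.2·7.726 + 65.40·54.30)/787.6 = 11.59 mg/L.
After outfall 3: Q = 787.6 + 35.00 = 822.6 ML/d; C = (787.6·11.59 + 35.00·96.00)/822.6 = 15.19 mg/L.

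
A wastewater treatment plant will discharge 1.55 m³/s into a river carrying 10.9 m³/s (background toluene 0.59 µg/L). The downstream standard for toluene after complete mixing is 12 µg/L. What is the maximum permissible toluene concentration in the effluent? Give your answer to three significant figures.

92.2 µg/L

At the limit, (Qr·Cr + Qe·Cₑ)/(Qr + Qe) = 12:
Cₑ = (12.45·12 − 10.90·0.5900) / 1.550 = 92.24 µg/L.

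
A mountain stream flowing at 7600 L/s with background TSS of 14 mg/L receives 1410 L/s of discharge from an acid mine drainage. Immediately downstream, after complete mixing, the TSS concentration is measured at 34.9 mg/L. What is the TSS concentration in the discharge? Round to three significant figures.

148 mg/L

Mass balance: 7600·14.00 + 1410·Cₑ = 9010·34.90
→ Cₑ = (9010·34.90 − 7600·14.00) / 1410 = 147.6 mg/L.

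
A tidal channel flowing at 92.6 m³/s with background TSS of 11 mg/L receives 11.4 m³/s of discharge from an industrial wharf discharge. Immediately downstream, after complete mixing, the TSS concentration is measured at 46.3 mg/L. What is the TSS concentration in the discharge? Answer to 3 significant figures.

333 mg/L

Mass balance: 92.60·11.00 + 11.40·Cₑ = 104.0·46.30
→ Cₑ = (104.0·46.30 − 92.60·11.00) / 11.40 = 333.0 mg/L.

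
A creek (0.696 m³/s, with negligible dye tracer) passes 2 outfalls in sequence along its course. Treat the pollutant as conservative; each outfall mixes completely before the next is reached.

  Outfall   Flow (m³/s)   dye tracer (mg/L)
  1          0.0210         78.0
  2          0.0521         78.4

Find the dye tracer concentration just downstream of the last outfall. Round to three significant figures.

7.44 mg/L

Outfall 1: combined Q = 0.7170 m³/s; C = (0.6960·0 + 0.02100·78.00)/0.7170 = 2.285 mg/L.
Outfall 2: combined Q = 0.7691 m³/s; C = (0.7170·2.285 + 0.05210·78.40)/0.7691 = 7.441 mg/L.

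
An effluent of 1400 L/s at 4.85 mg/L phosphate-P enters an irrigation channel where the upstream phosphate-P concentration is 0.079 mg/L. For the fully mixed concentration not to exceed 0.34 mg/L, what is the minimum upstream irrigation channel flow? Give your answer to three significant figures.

Set C_mix = 0.34: (Q·0.07900 + 1400·4.850) / (Q + 1400) = 0.34
→ Q = 1400·(4.850 − 0.34)/(0.34 − 0.07900) = 24190 L/s.

24200 L/s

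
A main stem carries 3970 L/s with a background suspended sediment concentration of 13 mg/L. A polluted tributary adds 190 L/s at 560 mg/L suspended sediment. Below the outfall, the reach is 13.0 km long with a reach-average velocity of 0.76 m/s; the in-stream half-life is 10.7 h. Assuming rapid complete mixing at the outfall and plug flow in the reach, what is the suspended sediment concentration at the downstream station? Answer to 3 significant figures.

27.9 mg/L

Conservation of mass: C = (3970·13.00 + 190.0·560.0) / 4160 = 158000/4160 = 37.98 mg/L.
Travel time t = 13.0·1000 / 0.76 = 17110 s = 4.751 h.
Half-life 10.7 h → k = ln 2 / 10.7 = 0.06478 h⁻¹ = 1.555 d⁻¹.
First-order decay: C = 37.98·exp(−k·t) = 37.98·0.7351 = 27.92 mg/L.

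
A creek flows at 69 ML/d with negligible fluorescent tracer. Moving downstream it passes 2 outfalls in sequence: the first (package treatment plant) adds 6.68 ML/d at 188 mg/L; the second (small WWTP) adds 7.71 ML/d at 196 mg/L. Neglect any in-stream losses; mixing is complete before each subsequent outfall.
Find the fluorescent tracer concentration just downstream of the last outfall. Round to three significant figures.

Outfall 1: combined Q = 75.68 ML/d; C = (69.00·0 + 6.680·188.0)/75.68 = 16.59 mg/L.
Outfall 2: combined Q = 83.39 ML/d; C = (75.68·16.59 + 7.710·196.0)/83.39 = 33.18 mg/L.

33.2 mg/L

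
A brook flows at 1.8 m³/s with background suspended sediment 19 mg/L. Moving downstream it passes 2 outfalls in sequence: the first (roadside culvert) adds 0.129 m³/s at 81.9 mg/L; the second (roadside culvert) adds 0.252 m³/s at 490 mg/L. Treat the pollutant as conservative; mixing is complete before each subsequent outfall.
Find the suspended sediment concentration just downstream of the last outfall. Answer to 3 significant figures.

Below outfall 1: Q → 1.929 m³/s, C = (1.800·19.00 + 0.1290·81.90)/1.929 = 23.21 mg/L.
Below outfall 2: Q → 2.181 m³/s, C = (1.929·23.21 + 0.2520·490.0)/2.181 = 77.14 mg/L.

77.1 mg/L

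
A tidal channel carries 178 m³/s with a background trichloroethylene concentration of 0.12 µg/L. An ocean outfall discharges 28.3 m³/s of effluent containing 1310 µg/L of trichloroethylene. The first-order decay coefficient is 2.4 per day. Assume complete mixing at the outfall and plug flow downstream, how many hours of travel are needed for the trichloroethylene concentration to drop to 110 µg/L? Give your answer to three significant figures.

Mixed concentration C = ΣQC/ΣQ = (178.0·0.1200 + 28.30·1310) / 206.3 = 37090/206.3 = 179.8 µg/L.
179.8·exp(−k·t) = 110 → t = ln(179.8/110)/k = 17690 s = 4.914 h.

4.91 h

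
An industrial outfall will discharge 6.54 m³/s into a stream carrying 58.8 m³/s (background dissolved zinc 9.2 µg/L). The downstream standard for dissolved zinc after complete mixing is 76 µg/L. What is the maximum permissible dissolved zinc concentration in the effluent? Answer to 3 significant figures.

At the limit, (Qr·Cr + Qe·Cₑ)/(Qr + Qe) = 76:
Cₑ = (65.34·76 − 58.80·9.200) / 6.540 = 676.6 µg/L.

677 µg/L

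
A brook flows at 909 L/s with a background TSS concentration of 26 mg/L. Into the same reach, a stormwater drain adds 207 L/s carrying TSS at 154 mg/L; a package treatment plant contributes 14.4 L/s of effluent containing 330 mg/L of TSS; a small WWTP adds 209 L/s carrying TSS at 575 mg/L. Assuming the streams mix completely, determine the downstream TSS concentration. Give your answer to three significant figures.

Conservation of mass: C = (909.0·26.00 + 207.0·154.0 + 14.40·330.0 + 209.0·575.0) / 1339 = 180400/1339 = 134.7 mg/L.

135 mg/L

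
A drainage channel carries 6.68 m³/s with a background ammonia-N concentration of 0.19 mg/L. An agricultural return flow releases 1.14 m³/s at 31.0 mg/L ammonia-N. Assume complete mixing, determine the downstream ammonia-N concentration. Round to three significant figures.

Mixed concentration C = ΣQC/ΣQ = (6.680·0.1900 + 1.140·31.00) / 7.820 = 36.61/7.820 = 4.681 mg/L.

4.68 mg/L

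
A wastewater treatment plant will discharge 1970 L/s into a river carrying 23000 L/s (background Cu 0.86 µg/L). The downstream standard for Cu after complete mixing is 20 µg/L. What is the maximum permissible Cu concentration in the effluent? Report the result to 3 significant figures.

243 µg/L

At the limit, (Qr·Cr + Qe·Cₑ)/(Qr + Qe) = 20:
Cₑ = (24970·20 − 23000·0.8600) / 1970 = 243.5 µg/L.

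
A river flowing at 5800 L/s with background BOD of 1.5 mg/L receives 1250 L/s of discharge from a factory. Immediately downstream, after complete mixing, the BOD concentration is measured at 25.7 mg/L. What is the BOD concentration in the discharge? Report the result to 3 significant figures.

138 mg/L

Mass balance: 5800·1.500 + 1250·Cₑ = 7050·25.70
→ Cₑ = (7050·25.70 − 5800·1.500) / 1250 = 138.0 mg/L.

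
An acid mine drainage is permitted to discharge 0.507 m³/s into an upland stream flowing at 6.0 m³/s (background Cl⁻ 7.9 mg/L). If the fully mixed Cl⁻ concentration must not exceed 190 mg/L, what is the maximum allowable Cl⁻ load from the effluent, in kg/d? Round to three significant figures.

Mass balance at the limit: 6.000·7.900 + 0.5070·Cₑ = 6.507·190 → Cₑ = 2345 mg/L.
Load = 0.5070 m³/s × 2345 g/m³ × 86 400 s/d = 102700 kg/d.

103000 kg/d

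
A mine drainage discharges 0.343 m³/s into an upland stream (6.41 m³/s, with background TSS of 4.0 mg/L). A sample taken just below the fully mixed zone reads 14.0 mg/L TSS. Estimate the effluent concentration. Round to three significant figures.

201 mg/L

Mass balance: 6.410·4.000 + 0.3430·Cₑ = 6.753·14.00
→ Cₑ = (6.753·14.00 − 6.410·4.000) / 0.3430 = 200.9 mg/L.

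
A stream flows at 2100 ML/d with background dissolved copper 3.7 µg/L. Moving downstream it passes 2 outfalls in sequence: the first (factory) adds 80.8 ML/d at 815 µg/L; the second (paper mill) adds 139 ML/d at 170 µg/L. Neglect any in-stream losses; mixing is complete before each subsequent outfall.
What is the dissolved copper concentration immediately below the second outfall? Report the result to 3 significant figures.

Outfall 1: combined Q = 2181 ML/d; C = (2100·3.700 + 80.80·815.0)/2181 = 33.76 µg/L.
Outfall 2: combined Q = 2320 ML/d; C = (2181·33.76 + 139.0·170.0)/2320 = 41.92 µg/L.

41.9 µg/L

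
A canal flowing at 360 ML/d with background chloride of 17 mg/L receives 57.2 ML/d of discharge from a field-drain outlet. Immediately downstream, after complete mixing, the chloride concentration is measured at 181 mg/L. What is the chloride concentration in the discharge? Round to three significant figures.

Mass balance: 360.0·17.00 + 57.20·Cₑ = 417.2·181.0
→ Cₑ = (417.2·181.0 − 360.0·17.00) / 57.20 = 1213 mg/L.

1210 mg/L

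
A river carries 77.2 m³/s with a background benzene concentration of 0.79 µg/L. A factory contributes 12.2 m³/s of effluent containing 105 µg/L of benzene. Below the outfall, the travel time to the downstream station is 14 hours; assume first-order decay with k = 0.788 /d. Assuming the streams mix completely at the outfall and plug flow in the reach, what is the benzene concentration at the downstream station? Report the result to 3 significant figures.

Mixed concentration C = ΣQC/ΣQ = (77.20·0.7900 + 12.20·105.0) / 89.40 = 1342/89.40 = 15.01 µg/L.
Applying C = C₀e^(−kt): 15.01 × 0.6315 = 9.479 µg/L.

9.48 µg/L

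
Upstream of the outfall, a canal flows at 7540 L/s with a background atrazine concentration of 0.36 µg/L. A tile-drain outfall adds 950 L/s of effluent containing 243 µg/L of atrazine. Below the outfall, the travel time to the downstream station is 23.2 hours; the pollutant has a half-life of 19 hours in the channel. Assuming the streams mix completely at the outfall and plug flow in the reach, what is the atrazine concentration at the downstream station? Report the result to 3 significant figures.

11.8 µg/L

Flow-weighted average: C = (7540·0.3600 + 950.0·243.0) / 8490 = 233600/8490 = 27.51 µg/L.
Half-life 19 h → k = ln 2 / 19 = 0.03648 h⁻¹ = 0.8756 d⁻¹.
First-order decay: C = 27.51·exp(−k·t) = 27.51·0.4290 = 11.80 µg/L.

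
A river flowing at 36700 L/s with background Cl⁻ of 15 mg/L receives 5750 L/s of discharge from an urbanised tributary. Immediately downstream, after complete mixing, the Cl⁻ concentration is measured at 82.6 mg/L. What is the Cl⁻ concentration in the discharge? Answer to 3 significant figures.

Mass balance: 36700·15.00 + 5750·Cₑ = 42450·82.60
→ Cₑ = (42450·82.60 − 36700·15.00) / 5750 = 514.1 mg/L.

514 mg/L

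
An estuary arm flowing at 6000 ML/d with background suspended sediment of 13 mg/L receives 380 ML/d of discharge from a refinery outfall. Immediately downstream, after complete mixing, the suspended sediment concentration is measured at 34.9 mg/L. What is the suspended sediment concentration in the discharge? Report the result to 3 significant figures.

Mass balance: 6000·13.00 + 380.0·Cₑ = 6380·34.90
→ Cₑ = (6380·34.90 − 6000·13.00) / 380.0 = 380.7 mg/L.

381 mg/L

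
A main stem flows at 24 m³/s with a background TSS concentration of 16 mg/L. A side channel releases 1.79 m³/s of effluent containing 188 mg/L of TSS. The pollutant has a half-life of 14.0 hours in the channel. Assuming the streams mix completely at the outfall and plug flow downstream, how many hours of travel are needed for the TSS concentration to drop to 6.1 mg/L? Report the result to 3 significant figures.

After mixing, C = (24.00·16.00 + 1.790·188.0) / 25.79 = 720.5/25.79 = 27.94 mg/L.
Half-life 14.0 h → k = ln 2 / 14.0 = 0.04951 h⁻¹ = 1.188 d⁻¹.
27.94·exp(−k·t) = 6.1 → t = ln(27.94/6.1)/k = 110600 s = 30.73 h.

30.7 h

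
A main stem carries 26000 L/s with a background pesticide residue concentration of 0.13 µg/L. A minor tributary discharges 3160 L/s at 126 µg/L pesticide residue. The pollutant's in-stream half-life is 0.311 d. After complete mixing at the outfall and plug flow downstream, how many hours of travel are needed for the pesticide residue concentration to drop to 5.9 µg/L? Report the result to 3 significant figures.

9.13 h

Conservation of mass: C = (26000·0.1300 + 3160·126.0) / 29160 = 401500/29160 = 13.77 µg/L.
Half-life 0.311 d → k = ln 2 / 0.311 = 2.229 d⁻¹.
13.77·exp(−k·t) = 5.9 → t = ln(13.77/5.9)/k = 32860 s = 9.127 h.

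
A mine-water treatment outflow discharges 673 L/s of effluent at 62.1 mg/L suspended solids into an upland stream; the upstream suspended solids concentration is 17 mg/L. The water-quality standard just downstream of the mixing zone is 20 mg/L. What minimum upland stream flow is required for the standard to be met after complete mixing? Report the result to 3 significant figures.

Set C_mix = 20: (Q·17.00 + 673.0·62.10) / (Q + 673.0) = 20
→ Q = 673.0·(62.10 − 20)/(20 − 17.00) = 9444 L/s.

9440 L/s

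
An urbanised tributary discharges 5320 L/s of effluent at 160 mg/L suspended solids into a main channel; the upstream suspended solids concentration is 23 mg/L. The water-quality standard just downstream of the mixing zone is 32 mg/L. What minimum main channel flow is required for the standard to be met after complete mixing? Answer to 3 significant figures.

75700 L/s

Set C_mix = 32: (Q·23.00 + 5320·160.0) / (Q + 5320) = 32
→ Q = 5320·(160.0 − 32)/(32 − 23.00) = 75660 L/s.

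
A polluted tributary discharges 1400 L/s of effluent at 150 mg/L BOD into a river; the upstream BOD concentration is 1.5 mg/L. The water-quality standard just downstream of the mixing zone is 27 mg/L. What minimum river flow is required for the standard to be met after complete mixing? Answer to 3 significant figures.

6750 L/s

Set C_mix = 27: (Q·1.500 + 1400·150.0) / (Q + 1400) = 27
→ Q = 1400·(150.0 − 27)/(27 − 1.500) = 6753 L/s.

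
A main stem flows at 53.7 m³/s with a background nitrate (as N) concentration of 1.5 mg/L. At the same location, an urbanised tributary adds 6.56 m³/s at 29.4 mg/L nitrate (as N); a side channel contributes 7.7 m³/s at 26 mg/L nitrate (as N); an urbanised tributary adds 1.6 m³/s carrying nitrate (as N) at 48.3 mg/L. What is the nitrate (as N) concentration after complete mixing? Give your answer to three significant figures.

7.92 mg/L

Mixed concentration C = ΣQC/ΣQ = (53.70·1.500 + 6.560·29.40 + 7.700·26.00 + 1.600·48.30) / 69.56 = 550.9/69.56 = 7.920 mg/L.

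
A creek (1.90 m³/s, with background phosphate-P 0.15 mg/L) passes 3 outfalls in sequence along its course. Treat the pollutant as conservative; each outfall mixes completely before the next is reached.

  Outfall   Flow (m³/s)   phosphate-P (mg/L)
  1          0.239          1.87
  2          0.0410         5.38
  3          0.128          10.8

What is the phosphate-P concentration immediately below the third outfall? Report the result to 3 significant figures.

1.01 mg/L

After outfall 1: Q = 1.900 + 0.2390 = 2.139 m³/s; C = (1.900·0.1500 + 0.2390·1.870)/2.139 = 0.3422 mg/L.
After outfall 2: Q = 2.139 + 0.04100 = 2.180 m³/s; C = (2.139·0.3422 + 0.04100·5.380)/2.180 = 0.4369 mg/L.
After outfall 3: Q = 2.180 + 0.1280 = 2.308 m³/s; C = (2.180·0.4369 + 0.1280·10.80)/2.308 = 1.012 mg/L.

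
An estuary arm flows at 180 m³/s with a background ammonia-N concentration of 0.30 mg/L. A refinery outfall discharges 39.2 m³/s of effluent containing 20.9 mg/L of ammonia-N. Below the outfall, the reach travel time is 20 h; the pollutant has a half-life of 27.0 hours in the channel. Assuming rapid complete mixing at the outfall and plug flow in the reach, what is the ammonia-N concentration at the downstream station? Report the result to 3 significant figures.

2.38 mg/L

Mass balance: C = (180.0·0.3000 + 39.20·20.90) / 219.2 = 873.3/219.2 = 3.984 mg/L.
Half-life 27.0 h → k = ln 2 / 27.0 = 0.02567 h⁻¹ = 0.6161 d⁻¹.
After decay, C = 3.984 × e^(−kt) = 3.984 × 0.5984 = 2.384 mg/L.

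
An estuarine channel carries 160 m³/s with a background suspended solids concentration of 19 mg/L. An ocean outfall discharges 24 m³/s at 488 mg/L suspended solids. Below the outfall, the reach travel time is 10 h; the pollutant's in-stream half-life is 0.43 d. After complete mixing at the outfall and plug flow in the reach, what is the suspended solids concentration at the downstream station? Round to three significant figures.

Mass balance: C = (160.0·19.00 + 24.00·488.0) / 184.0 = 14750/184.0 = 80.17 mg/L.
Half-life 0.43 d → k = ln 2 / 0.43 = 1.612 d⁻¹.
Decay over the reach: 80.17·exp(−kt) = 80.17·0.5109 = 40.96 mg/L.

41.0 mg/L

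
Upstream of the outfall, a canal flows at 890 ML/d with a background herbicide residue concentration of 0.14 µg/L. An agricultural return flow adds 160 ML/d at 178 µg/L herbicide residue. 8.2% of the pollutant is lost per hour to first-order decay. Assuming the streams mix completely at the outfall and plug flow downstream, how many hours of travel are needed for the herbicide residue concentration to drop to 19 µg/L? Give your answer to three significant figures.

4.21 h

After mixing, C = (890.0·0.1400 + 160.0·178.0) / 1050 = 28600/1050 = 27.24 µg/L.
8.2%/h lost → k = −ln(1 − 0.082) = 0.08556 h⁻¹.
27.24·exp(−k·t) = 19 → t = ln(27.24/19)/k = 15160 s = 4.212 h.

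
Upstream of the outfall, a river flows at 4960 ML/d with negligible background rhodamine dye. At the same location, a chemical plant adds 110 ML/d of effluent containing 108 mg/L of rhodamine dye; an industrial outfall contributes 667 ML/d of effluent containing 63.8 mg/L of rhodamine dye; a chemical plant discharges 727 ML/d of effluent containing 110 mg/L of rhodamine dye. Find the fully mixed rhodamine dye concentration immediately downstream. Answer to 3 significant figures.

After mixing, C = (4960·0 + 110.0·108.0 + 667.0·63.80 + 727.0·110.0) / 6464 = 134400/6464 = 20.79 mg/L.

20.8 mg/L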